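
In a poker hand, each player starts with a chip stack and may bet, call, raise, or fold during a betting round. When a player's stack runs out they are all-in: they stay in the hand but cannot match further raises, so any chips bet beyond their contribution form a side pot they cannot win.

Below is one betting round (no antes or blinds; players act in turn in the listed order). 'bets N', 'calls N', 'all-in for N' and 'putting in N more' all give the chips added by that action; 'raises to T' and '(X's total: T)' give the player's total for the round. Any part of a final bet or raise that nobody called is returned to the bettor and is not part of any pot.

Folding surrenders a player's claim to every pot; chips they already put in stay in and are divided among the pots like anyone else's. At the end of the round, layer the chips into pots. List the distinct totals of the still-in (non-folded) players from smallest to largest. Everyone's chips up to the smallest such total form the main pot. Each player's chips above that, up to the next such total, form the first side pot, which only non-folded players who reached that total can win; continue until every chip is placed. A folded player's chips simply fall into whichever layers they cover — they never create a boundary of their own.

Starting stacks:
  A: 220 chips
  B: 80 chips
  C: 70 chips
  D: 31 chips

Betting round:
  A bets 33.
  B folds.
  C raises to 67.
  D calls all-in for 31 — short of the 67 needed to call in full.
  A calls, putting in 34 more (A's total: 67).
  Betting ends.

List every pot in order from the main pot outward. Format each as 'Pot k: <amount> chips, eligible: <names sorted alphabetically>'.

Contributions: A=67, C=67, D=31
Folded: B
Pot levels (distinct totals of non-folded players): 31, 67
Layer 1-31: 31 each from A, C, D = 31*3 = 93 chips; eligible A, C, D
Layer 32-67: 36 each from A, C = 36*2 = 72 chips; eligible A, C

Pot 1: 93 chips, eligible: A, C, D
Pot 2: 72 chips, eligible: A, C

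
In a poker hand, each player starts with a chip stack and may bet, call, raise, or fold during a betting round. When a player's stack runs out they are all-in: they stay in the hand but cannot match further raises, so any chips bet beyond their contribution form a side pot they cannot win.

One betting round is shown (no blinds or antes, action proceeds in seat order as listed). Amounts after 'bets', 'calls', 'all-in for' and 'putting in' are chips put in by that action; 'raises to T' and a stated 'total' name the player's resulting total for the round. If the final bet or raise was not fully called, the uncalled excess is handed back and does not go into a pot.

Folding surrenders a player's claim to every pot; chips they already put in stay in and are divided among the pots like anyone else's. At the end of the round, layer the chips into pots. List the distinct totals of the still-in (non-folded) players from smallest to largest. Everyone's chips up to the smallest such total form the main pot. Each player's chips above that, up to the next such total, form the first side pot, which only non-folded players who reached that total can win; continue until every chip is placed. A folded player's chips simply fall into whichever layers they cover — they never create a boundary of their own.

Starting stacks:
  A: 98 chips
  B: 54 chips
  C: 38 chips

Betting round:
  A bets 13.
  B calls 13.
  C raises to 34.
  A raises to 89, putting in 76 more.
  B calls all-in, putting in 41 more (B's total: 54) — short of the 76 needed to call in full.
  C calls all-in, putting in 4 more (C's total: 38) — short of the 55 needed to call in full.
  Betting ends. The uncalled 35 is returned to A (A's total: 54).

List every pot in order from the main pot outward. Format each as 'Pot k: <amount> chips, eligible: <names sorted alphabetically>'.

Pot 1: 114 chips, eligible: A, B, C
Pot 2: 32 chips, eligible: A, B

Derivation:
Contributions (after 35 returned to A): A=54, B=54, C=38
Pot levels (distinct totals of non-folded players): 38, 54
Layer 1-38: 38 each from A, B, C = 38*3 = 114 chips; eligible A, B, C
Layer 39-54: 16 each from A, B = 16*2 = 32 chips; eligible A, B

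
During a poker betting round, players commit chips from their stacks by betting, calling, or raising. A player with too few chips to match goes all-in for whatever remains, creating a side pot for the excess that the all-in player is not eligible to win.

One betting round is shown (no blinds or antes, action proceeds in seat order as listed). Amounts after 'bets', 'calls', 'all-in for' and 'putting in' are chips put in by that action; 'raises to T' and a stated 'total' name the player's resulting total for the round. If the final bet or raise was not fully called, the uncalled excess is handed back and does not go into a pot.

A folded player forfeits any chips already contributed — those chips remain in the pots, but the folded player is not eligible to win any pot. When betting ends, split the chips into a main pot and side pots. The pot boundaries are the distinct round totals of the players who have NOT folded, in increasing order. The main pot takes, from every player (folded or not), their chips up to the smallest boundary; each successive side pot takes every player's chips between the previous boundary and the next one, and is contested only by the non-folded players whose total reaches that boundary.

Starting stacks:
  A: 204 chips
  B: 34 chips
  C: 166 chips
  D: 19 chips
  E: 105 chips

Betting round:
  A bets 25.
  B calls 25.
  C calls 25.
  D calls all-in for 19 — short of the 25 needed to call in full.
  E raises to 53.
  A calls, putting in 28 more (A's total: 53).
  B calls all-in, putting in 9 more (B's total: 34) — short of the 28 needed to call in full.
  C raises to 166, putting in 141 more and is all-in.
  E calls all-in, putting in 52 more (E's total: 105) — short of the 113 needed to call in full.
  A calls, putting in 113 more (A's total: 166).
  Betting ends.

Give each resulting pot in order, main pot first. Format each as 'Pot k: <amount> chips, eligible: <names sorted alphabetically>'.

Pot 1: 95 chips, eligible: A, B, C, D, E
Pot 2: 60 chips, eligible: A, B, C, E
Pot 3: 213 chips, eligible: A, C, E
Pot 4: 122 chips, eligible: A, C

Derivation:
Contributions: A=166, B=34, C=166, D=19, E=105
Pot levels (distinct totals of non-folded players): 19, 34, 105, 166
Layer 1-19: 19 each from A, B, C, D, E = 19*5 = 95 chips; eligible A, B, C, D, E
Layer 20-34: 15 each from A, B, C, E = 15*4 = 60 chips; eligible A, B, C, E
Layer 35-105: 71 each from A, C, E = 71*3 = 213 chips; eligible A, C, E
Layer 106-166: 61 each from A, C = 61*2 = 122 chips; eligible A, C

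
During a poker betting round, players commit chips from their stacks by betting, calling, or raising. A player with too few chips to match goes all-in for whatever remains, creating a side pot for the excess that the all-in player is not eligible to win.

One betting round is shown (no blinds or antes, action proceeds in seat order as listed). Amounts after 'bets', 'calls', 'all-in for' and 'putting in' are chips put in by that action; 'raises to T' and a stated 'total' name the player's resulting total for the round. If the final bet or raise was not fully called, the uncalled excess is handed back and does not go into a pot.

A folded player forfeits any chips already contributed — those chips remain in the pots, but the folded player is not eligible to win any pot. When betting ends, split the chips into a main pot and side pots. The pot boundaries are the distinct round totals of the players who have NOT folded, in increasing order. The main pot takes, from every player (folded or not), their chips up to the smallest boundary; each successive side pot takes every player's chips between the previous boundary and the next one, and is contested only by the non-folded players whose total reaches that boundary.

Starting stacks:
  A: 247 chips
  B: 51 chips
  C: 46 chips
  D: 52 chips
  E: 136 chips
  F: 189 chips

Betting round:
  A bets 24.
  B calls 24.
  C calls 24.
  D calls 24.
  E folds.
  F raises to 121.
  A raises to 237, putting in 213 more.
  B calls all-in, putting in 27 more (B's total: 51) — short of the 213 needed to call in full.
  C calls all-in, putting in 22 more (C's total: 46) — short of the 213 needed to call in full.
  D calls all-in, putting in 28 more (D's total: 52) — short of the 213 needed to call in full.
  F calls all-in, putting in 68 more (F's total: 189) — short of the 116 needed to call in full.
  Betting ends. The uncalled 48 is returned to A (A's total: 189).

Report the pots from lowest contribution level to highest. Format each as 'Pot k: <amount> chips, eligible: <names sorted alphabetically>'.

Contributions (after 48 returned to A): A=189, B=51, C=46, D=52, F=189
Folded: E
Pot levels (distinct totals of non-folded players): 46, 51, 52, 189
Layer 1-46: 46 each from A, B, C, D, F = 46*5 = 230 chips; eligible A, B, C, D, F
Layer 47-51: 5 each from A, B, D, F = 5*4 = 20 chips; eligible A, B, D, F
Layer 52-52: 1 each from A, D, F = 1*3 = 3 chips; eligible A, D, F
Layer 53-189: 137 each from A, F = 137*2 = 274 chips; eligible A, F

Pot 1: 230 chips, eligible: A, B, C, D, F
Pot 2: 20 chips, eligible: A, B, D, F
Pot 3: 3 chips, eligible: A, D, F
Pot 4: 274 chips, eligible: A, F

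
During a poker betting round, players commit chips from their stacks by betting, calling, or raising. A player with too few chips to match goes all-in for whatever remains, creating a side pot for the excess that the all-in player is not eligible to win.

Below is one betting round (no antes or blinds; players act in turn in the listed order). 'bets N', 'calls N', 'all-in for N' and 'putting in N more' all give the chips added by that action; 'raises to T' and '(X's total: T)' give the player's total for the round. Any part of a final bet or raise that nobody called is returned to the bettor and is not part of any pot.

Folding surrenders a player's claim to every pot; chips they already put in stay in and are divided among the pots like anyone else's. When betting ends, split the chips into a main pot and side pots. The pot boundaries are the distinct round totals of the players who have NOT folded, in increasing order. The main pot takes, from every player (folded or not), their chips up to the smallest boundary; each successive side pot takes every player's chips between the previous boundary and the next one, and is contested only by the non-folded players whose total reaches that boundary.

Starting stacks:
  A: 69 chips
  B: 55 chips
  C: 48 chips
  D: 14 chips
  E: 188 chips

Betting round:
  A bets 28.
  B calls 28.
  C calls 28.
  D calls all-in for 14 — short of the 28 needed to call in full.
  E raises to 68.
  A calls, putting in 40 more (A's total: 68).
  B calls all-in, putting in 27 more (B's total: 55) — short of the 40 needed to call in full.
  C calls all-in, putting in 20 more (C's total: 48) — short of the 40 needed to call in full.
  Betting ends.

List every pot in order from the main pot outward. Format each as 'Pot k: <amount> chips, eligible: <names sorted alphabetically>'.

Pot 1: 70 chips, eligible: A, B, C, D, E
Pot 2: 136 chips, eligible: A, B, C, E
Pot 3: 21 chips, eligible: A, B, E
Pot 4: 26 chips, eligible: A, E

Derivation:
Contributions: A=68, B=55, C=48, D=14, E=68
Pot levels (distinct totals of non-folded players): 14, 48, 55, 68
Layer 1-14: 14 each from A, B, C, D, E = 14*5 = 70 chips; eligible A, B, C, D, E
Layer 15-48: 34 each from A, B, C, E = 34*4 = 136 chips; eligible A, B, C, E
Layer 49-55: 7 each from A, B, E = 7*3 = 21 chips; eligible A, B, E
Layer 56-68: 13 each from A, E = 13*2 = 26 chips; eligible A, E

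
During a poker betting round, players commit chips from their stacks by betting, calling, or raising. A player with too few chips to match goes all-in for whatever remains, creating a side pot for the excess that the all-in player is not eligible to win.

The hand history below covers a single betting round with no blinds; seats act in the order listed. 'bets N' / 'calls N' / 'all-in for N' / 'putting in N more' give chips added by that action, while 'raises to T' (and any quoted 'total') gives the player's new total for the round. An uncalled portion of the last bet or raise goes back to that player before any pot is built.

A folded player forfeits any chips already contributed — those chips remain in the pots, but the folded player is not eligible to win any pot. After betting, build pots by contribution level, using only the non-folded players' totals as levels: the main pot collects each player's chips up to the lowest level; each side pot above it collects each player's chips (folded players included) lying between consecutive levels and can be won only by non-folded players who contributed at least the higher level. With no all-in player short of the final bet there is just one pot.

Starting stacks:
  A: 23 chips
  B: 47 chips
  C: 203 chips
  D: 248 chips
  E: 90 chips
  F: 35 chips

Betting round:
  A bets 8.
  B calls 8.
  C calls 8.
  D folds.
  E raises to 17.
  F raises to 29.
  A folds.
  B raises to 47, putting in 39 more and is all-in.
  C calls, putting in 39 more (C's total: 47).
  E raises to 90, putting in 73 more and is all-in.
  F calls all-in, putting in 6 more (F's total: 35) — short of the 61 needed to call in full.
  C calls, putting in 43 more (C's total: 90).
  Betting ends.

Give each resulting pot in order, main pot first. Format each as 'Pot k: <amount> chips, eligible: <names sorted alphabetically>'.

Pot 1: 148 chips, eligible: B, C, E, F
Pot 2: 36 chips, eligible: B, C, E
Pot 3: 86 chips, eligible: C, E

Derivation:
Contributions: A=8, B=47, C=90, E=90, F=35
Folded: A, D
Pot levels (distinct totals of non-folded players): 35, 47, 90
Layer 1-35: A 8 + B 35 + C 35 + E 35 + F 35 = 148 chips; eligible B, C, E, F
Layer 36-47: 12 each from B, C, E = 12*3 = 36 chips; eligible B, C, E
Layer 48-90: 43 each from C, E = 43*2 = 86 chips; eligible C, E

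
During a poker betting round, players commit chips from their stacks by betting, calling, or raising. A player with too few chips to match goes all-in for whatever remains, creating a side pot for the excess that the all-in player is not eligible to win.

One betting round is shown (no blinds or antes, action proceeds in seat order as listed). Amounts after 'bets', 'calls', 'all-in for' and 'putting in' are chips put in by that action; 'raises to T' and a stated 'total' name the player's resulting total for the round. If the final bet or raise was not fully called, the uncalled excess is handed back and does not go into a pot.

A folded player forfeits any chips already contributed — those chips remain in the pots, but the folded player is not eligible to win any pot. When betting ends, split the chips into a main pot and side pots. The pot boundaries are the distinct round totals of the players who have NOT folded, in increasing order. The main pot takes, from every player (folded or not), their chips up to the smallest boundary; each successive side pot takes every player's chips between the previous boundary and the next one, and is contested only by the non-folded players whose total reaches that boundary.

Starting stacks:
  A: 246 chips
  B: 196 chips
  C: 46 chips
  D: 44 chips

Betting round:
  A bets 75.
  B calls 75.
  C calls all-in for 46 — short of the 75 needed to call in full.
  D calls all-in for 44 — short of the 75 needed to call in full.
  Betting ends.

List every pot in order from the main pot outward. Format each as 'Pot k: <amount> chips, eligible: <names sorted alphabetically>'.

Contributions: A=75, B=75, C=46, D=44
Pot levels (distinct totals of non-folded players): 44, 46, 75
Layer 1-44: 44 each from A, B, C, D = 44*4 = 176 chips; eligible A, B, C, D
Layer 45-46: 2 each from A, B, C = 2*3 = 6 chips; eligible A, B, C
Layer 47-75: 29 each from A, B = 29*2 = 58 chips; eligible A, B

Pot 1: 176 chips, eligible: A, B, C, D
Pot 2: 6 chips, eligible: A, B, C
Pot 3: 58 chips, eligible: A, B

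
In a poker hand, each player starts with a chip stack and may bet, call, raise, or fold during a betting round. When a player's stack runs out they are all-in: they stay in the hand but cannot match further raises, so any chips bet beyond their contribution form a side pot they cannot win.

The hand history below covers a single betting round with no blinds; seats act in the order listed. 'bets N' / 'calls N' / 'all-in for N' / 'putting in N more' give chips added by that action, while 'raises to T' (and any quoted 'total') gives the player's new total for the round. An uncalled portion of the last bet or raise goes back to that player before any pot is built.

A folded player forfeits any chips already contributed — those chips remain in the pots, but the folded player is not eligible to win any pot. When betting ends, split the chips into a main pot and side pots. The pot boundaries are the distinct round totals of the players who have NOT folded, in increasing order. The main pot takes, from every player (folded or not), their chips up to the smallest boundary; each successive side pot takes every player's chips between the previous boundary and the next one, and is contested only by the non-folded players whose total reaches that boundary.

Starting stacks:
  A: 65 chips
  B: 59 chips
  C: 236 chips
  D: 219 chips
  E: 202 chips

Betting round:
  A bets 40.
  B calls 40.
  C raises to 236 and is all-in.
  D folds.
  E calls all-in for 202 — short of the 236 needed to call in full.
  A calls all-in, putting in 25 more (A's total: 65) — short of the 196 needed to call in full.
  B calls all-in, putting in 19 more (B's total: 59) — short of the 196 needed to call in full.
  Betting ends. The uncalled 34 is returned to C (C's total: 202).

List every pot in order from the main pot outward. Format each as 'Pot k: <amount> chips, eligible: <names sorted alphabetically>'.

Pot 1: 236 chips, eligible: A, B, C, E
Pot 2: 18 chips, eligible: A, C, E
Pot 3: 274 chips, eligible: C, E

Derivation:
Contributions (after 34 returned to C): A=65, B=59, C=202, E=202
Folded: D
Pot levels (distinct totals of non-folded players): 59, 65, 202
Layer 1-59: 59 each from A, B, C, E = 59*4 = 236 chips; eligible A, B, C, E
Layer 60-65: 6 each from A, C, E = 6*3 = 18 chips; eligible A, C, E
Layer 66-202: 137 each from C, E = 137*2 = 274 chips; eligible C, E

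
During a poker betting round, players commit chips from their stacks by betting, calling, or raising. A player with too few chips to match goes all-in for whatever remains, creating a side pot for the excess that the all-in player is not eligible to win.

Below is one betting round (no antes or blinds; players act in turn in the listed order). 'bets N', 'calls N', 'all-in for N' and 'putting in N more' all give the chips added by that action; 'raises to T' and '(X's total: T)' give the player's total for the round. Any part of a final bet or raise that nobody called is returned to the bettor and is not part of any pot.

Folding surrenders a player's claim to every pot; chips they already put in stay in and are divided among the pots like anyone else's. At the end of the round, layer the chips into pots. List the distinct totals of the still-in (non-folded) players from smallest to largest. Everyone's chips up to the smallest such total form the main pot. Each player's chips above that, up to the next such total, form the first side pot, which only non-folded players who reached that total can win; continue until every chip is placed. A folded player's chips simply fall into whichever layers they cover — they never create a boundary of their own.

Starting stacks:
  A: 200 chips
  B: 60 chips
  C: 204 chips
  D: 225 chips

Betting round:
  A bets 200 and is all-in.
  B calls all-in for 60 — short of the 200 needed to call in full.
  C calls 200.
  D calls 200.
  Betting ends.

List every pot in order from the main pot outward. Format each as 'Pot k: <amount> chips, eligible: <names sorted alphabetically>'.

Pot 1: 240 chips, eligible: A, B, C, D
Pot 2: 420 chips, eligible: A, C, D

Derivation:
Contributions: A=200, B=60, C=200, D=200
Pot levels (distinct totals of non-folded players): 60, 200
Layer 1-60: 60 each from A, B, C, D = 60*4 = 240 chips; eligible A, B, C, D
Layer 61-200: 140 each from A, C, D = 140*3 = 420 chips; eligible A, C, D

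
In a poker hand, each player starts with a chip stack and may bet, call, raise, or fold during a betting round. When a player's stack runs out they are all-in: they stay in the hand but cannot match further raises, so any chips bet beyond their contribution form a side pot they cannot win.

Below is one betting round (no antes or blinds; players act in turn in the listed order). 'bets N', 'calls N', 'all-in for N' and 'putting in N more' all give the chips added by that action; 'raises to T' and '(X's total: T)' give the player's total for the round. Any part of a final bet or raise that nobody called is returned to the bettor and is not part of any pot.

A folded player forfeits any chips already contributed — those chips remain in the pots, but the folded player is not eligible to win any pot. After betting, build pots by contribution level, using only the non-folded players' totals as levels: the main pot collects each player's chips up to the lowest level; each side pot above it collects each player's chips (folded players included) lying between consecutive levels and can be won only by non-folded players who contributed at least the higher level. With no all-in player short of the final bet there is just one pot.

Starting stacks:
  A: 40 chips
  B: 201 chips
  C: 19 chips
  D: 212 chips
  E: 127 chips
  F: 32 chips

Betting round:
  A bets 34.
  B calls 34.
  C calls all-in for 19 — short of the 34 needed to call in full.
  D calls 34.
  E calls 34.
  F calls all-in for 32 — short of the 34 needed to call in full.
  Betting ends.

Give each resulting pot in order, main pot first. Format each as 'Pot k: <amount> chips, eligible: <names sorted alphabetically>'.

Contributions: A=34, B=34, C=19, D=34, E=34, F=32
Pot levels (distinct totals of non-folded players): 19, 32, 34
Layer 1-19: 19 each from A, B, C, D, E, F = 19*6 = 114 chips; eligible A, B, C, D, E, F
Layer 20-32: 13 each from A, B, D, E, F = 13*5 = 65 chips; eligible A, B, D, E, F
Layer 33-34: 2 each from A, B, D, E = 2*4 = 8 chips; eligible A, B, D, E

Pot 1: 114 chips, eligible: A, B, C, D, E, F
Pot 2: 65 chips, eligible: A, B, D, E, F
Pot 3: 8 chips, eligible: A, B, D, E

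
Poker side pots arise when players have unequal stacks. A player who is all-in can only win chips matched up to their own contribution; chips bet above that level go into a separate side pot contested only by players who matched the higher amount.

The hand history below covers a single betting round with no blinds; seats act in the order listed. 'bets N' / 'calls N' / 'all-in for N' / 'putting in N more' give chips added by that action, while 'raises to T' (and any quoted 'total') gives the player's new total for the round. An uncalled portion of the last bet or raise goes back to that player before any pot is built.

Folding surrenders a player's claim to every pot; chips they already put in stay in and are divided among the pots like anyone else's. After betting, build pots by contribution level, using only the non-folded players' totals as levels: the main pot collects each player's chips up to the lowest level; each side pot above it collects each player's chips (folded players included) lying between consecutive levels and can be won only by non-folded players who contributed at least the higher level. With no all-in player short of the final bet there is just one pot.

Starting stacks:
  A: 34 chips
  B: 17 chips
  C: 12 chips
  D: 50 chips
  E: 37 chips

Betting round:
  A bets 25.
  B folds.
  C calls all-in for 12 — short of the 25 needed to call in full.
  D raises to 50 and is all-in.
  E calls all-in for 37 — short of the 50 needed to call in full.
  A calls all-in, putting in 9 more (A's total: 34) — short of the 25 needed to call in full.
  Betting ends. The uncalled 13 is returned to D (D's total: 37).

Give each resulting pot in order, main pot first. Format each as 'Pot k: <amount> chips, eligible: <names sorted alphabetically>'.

Pot 1: 48 chips, eligible: A, C, D, E
Pot 2: 66 chips, eligible: A, D, E
Pot 3: 6 chips, eligible: D, E

Derivation:
Contributions (after 13 returned to D): A=34, C=12, D=37, E=37
Folded: B
Pot levels (distinct totals of non-folded players): 12, 34, 37
Layer 1-12: 12 each from A, C, D, E = 12*4 = 48 chips; eligible A, C, D, E
Layer 13-34: 22 each from A, D, E = 22*3 = 66 chips; eligible A, D, E
Layer 35-37: 3 each from D, E = 3*2 = 6 chips; eligible D, E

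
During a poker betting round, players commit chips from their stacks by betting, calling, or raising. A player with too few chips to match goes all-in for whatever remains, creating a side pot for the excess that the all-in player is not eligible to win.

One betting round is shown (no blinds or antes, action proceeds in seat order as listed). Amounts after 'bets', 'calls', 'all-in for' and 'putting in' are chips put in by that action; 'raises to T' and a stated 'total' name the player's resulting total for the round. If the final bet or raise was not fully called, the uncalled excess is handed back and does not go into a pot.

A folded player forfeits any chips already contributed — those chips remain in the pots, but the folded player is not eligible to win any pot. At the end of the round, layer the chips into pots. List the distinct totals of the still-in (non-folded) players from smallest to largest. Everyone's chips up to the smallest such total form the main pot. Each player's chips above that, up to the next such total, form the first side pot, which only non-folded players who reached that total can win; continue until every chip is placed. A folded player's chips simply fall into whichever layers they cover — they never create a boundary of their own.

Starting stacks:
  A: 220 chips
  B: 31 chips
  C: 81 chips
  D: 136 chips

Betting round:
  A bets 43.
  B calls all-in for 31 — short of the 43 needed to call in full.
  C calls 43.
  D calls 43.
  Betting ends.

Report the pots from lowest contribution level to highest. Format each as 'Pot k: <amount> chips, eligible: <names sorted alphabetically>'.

Contributions: A=43, B=31, C=43, D=43
Pot levels (distinct totals of non-folded players): 31, 43
Layer 1-31: 31 each from A, B, C, D = 31*4 = 124 chips; eligible A, B, C, D
Layer 32-43: 12 each from A, C, D = 12*3 = 36 chips; eligible A, C, D

Pot 1: 124 chips, eligible: A, B, C, D
Pot 2: 36 chips, eligible: A, C, D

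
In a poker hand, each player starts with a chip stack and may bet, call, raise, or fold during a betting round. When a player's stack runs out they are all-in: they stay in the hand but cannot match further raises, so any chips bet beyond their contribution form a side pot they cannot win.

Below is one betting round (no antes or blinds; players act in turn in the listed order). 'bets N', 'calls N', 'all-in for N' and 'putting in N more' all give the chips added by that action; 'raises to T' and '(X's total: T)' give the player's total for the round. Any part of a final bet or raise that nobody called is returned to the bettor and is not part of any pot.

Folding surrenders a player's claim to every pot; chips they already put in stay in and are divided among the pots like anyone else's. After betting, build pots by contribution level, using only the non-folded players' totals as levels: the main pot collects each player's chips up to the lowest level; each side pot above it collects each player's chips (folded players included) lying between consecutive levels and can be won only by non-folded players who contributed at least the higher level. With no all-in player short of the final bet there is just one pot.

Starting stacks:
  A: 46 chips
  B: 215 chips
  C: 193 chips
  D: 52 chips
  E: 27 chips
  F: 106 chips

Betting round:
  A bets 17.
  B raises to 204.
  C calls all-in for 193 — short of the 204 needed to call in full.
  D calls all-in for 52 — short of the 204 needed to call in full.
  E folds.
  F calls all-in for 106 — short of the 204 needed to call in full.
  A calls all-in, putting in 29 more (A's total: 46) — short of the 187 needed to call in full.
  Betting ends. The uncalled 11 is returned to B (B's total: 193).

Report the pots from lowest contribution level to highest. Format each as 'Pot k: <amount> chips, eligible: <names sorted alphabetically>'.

Pot 1: 230 chips, eligible: A, B, C, D, F
Pot 2: 24 chips, eligible: B, C, D, F
Pot 3: 162 chips, eligible: B, C, F
Pot 4: 174 chips, eligible: B, C

Derivation:
Contributions (after 11 returned to B): A=46, B=193, C=193, D=52, F=106
Folded: E
Pot levels (distinct totals of non-folded players): 46, 52, 106, 193
Layer 1-46: 46 each from A, B, C, D, F = 46*5 = 230 chips; eligible A, B, C, D, F
Layer 47-52: 6 each from B, C, D, F = 6*4 = 24 chips; eligible B, C, D, F
Layer 53-106: 54 each from B, C, F = 54*3 = 162 chips; eligible B, C, F
Layer 107-193: 87 each from B, C = 87*2 = 174 chips; eligible B, C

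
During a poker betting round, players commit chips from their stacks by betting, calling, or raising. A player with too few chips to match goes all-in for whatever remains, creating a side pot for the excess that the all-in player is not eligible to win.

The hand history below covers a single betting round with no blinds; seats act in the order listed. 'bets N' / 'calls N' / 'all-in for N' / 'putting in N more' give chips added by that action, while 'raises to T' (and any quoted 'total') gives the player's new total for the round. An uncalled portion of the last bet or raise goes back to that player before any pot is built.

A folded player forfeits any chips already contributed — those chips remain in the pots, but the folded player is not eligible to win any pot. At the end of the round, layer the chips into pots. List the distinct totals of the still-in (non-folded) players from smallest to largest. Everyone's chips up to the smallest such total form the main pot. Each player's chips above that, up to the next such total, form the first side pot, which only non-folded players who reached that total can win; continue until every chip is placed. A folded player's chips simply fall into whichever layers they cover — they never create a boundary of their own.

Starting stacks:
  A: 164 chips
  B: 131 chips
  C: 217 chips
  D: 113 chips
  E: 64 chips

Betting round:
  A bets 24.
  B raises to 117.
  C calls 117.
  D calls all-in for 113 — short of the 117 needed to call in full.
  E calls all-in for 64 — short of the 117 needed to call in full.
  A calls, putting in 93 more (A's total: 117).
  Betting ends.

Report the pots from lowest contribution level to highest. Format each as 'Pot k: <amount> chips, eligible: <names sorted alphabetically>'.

Contributions: A=117, B=117, C=117, D=113, E=64
Pot levels (distinct totals of non-folded players): 64, 113, 117
Layer 1-64: 64 each from A, B, C, D, E = 64*5 = 320 chips; eligible A, B, C, D, E
Layer 65-113: 49 each from A, B, C, D = 49*4 = 196 chips; eligible A, B, C, D
Layer 114-117: 4 each from A, B, C = 4*3 = 12 chips; eligible A, B, C

Pot 1: 320 chips, eligible: A, B, C, D, E
Pot 2: 196 chips, eligible: A, B, C, D
Pot 3: 12 chips, eligible: A, B, C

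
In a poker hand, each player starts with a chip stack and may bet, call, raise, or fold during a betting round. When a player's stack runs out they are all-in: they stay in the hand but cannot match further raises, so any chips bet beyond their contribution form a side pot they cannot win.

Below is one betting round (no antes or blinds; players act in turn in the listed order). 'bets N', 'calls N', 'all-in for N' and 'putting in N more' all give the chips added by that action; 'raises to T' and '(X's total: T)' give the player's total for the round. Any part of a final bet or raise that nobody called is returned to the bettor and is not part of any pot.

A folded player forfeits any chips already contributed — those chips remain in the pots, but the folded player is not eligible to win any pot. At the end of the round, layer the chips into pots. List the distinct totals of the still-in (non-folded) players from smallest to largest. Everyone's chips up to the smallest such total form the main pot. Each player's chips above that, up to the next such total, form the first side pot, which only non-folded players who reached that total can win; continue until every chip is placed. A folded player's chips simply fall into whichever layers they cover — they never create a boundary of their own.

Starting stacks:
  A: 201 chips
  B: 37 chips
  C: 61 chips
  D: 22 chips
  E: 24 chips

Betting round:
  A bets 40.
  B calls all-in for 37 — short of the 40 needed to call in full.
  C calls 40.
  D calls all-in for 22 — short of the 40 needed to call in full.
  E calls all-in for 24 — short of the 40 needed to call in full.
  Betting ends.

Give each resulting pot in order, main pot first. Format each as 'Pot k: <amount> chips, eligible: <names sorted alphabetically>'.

Pot 1: 110 chips, eligible: A, B, C, D, E
Pot 2: 8 chips, eligible: A, B, C, E
Pot 3: 39 chips, eligible: A, B, C
Pot 4: 6 chips, eligible: A, C

Derivation:
Contributions: A=40, B=37, C=40, D=22, E=24
Pot levels (distinct totals of non-folded players): 22, 24, 37, 40
Layer 1-22: 22 each from A, B, C, D, E = 22*5 = 110 chips; eligible A, B, C, D, E
Layer 23-24: 2 each from A, B, C, E = 2*4 = 8 chips; eligible A, B, C, E
Layer 25-37: 13 each from A, B, C = 13*3 = 39 chips; eligible A, B, C
Layer 38-40: 3 each from A, C = 3*2 = 6 chips; eligible A, C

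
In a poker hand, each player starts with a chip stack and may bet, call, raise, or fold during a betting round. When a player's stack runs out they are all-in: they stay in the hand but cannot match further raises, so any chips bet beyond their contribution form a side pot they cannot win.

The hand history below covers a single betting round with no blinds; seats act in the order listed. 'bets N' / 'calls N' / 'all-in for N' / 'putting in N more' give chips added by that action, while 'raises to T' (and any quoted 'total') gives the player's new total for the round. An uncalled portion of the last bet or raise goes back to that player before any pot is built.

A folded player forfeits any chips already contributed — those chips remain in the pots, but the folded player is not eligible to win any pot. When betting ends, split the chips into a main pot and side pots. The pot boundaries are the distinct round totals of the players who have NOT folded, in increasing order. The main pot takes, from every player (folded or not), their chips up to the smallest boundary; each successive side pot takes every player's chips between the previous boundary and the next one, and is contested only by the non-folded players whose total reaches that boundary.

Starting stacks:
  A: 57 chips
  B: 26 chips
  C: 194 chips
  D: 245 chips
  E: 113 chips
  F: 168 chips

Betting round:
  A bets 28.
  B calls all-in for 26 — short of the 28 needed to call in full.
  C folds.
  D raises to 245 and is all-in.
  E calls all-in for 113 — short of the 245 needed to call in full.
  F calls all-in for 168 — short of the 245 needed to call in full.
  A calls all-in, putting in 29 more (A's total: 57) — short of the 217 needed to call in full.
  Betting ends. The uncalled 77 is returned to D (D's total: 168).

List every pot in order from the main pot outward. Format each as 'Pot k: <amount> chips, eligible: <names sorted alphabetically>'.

Contributions (after 77 returned to D): A=57, B=26, D=168, E=113, F=168
Folded: C
Pot levels (distinct totals of non-folded players): 26, 57, 113, 168
Layer 1-26: 26 each from A, B, D, E, F = 26*5 = 130 chips; eligible A, B, D, E, F
Layer 27-57: 31 each from A, D, E, F = 31*4 = 124 chips; eligible A, D, E, F
Layer 58-113: 56 each from D, E, F = 56*3 = 168 chips; eligible D, E, F
Layer 114-168: 55 each from D, F = 55*2 = 110 chips; eligible D, F

Pot 1: 130 chips, eligible: A, B, D, E, F
Pot 2: 124 chips, eligible: A, D, E, F
Pot 3: 168 chips, eligible: D, E, F
Pot 4: 110 chips, eligible: D, F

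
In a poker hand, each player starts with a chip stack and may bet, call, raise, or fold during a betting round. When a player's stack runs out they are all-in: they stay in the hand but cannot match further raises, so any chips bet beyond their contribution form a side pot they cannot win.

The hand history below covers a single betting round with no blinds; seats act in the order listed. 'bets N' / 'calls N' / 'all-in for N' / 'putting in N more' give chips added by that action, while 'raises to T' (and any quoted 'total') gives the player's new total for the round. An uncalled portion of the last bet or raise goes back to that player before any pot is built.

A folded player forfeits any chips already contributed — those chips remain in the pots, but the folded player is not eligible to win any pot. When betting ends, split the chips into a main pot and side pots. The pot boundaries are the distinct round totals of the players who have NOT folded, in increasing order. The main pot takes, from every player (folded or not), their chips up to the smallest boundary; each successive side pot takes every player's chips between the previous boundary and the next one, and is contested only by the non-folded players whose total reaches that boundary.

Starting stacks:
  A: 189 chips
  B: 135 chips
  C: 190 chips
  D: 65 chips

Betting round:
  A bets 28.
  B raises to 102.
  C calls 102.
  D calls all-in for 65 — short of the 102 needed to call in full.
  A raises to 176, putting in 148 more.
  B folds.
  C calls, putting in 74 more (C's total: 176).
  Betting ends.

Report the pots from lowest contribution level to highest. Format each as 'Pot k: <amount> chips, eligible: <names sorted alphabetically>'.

Pot 1: 260 chips, eligible: A, C, D
Pot 2: 259 chips, eligible: A, C

Derivation:
Contributions: A=176, B=102, C=176, D=65
Folded: B
Pot levels (distinct totals of non-folded players): 65, 176
Layer 1-65: 65 each from A, B, C, D = 65*4 = 260 chips; eligible A, C, D
Layer 66-176: A 111 + B 37 + C 111 = 259 chips; eligible A, C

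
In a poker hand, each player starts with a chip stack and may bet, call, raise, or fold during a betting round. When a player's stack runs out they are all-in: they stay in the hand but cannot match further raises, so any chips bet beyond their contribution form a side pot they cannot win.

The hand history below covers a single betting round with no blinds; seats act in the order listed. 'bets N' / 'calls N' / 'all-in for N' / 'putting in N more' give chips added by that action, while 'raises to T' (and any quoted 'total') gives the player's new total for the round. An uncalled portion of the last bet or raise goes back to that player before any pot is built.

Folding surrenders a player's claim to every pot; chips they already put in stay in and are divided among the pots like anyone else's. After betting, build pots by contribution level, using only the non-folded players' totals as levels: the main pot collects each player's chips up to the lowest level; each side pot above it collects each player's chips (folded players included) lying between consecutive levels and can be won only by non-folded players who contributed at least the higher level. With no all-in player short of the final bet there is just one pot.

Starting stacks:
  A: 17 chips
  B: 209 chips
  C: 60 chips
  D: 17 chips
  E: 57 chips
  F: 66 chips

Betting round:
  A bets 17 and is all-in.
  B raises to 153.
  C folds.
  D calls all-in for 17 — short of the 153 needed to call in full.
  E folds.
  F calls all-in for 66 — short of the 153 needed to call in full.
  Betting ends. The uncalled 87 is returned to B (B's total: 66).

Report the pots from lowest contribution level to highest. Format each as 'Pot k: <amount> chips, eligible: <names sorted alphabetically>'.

Contributions (after 87 returned to B): A=17, B=66, D=17, F=66
Folded: C, E
Pot levels (distinct totals of non-folded players): 17, 66
Layer 1-17: 17 each from A, B, D, F = 17*4 = 68 chips; eligible A, B, D, F
Layer 18-66: 49 each from B, F = 49*2 = 98 chips; eligible B, F

Pot 1: 68 chips, eligible: A, B, D, F
Pot 2: 98 chips, eligible: B, F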